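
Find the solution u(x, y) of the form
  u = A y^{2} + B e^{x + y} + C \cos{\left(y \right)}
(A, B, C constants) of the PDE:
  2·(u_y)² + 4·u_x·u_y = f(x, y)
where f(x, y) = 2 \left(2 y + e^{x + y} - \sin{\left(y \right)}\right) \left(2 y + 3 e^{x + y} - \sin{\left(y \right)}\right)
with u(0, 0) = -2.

Substitute the ansatz u = A y^{2} + B e^{x + y} + C \cos{\left(y \right)} into the left-hand side.
Derivatives of the ansatz:
  u_y = 2 A y + B e^{x} e^{y} - C \sin{\left(y \right)}
  u_x = B e^{x} e^{y}
Term by term:
  2·(u_y)² = 8 A^{2} y^{2} + 8 A B y e^{x} e^{y} - 8 A C y \sin{\left(y \right)} + 2 B^{2} e^{2 x} e^{2 y} - 4 B C e^{x} e^{y} \sin{\left(y \right)} + 2 C^{2} \sin^{2}{\left(y \right)}
  4·u_x·u_y = 8 A B y e^{x} e^{y} + 4 B^{2} e^{2 x} e^{2 y} - 4 B C e^{x} e^{y} \sin{\left(y \right)}
So the left-hand side equals
  8 A^{2} y^{2} + 16 A B y e^{x} e^{y} - 8 A C y \sin{\left(y \right)} + 6 B^{2} e^{2 x} e^{2 y} - 8 B C e^{x} e^{y} \sin{\left(y \right)} + 2 C^{2} \sin^{2}{\left(y \right)}
This must equal f(x, y) identically; expanded, f = 8 y^{2} + 16 y e^{x} e^{y} - 8 y \sin{\left(y \right)} + 6 e^{2 x} e^{2 y} - 8 e^{x} e^{y} \sin{\left(y \right)} + 2 \sin^{2}{\left(y \right)}.
Matching coefficients of the independent functions:
  [y^{2}]:  8 A^{2} = 8
  [y \sin{\left(y \right)}]:  - 8 A C = -8
  [e^{2 x} e^{2 y}]:  6 B^{2} = 6
  [y e^{x} e^{y}]:  16 A B = 16
  [e^{x} e^{y} \sin{\left(y \right)}]:  - 8 B C = -8
  [\sin^{2}{\left(y \right)}]:  2 C^{2} = 2
These equations allow (A, B, C) = (-1, -1, -1) or (1, 1, 1).
Impose the point condition(s):
  u(0, 0) = -2  ⟹  B + C = -2
Only A = -1, B = -1, C = -1 satisfies everything.
Hence u(x, y) = - y^{2} - e^{x + y} - \cos{\left(y \right)}.

Answer: u(x, y) = - y^{2} - e^{x + y} - \cos{\left(y \right)}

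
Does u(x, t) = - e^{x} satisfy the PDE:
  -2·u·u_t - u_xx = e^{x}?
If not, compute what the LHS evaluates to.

Evaluate each term of the left-hand side for u = - e^{x}.
Derivatives:
  u_t = 0
  u_xx = - e^{x}
Terms:
  -2·u·u_t = 0
  -u_xx = e^{x}
Sum: LHS = e^{x}
This is exactly the given right-hand side, so u is a solution.

Answer: Yes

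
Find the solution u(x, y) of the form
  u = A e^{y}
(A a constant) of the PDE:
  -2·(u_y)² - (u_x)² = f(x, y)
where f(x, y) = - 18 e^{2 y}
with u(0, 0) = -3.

Substitute the ansatz u = A e^{y} into the left-hand side.
Derivatives of the ansatz:
  u_y = A e^{y}
  u_x = 0
Term by term:
  -2·(u_y)² = - 2 A^{2} e^{2 y}
  -(u_x)² = 0
So the left-hand side equals
  - 2 A^{2} e^{2 y}
This must equal f(x, y) = - 18 e^{2 y} identically.
Matching coefficients of the independent functions:
  [e^{2 y}]:  - 2 A^{2} = -18
These equations allow (A) = (-3) or (3).
Impose the point condition(s):
  u(0, 0) = -3  ⟹  A = -3
Only A = -3 satisfies everything.
Hence u(x, y) = - 3 e^{y}.

Answer: u(x, y) = - 3 e^{y}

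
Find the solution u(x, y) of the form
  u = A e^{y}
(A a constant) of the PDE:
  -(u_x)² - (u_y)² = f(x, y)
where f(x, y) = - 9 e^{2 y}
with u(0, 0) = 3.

Substitute the ansatz u = A e^{y} into the left-hand side.
Derivatives of the ansatz:
  u_x = 0
  u_y = A e^{y}
Term by term:
  -(u_x)² = 0
  -(u_y)² = - A^{2} e^{2 y}
So the left-hand side equals
  - A^{2} e^{2 y}
This must equal f(x, y) = - 9 e^{2 y} identically.
Matching coefficients of the independent functions:
  [e^{2 y}]:  - A^{2} = -9
These equations allow (A) = (-3) or (3).
Impose the point condition(s):
  u(0, 0) = 3  ⟹  A = 3
Only A = 3 satisfies everything.
Hence u(x, y) = 3 e^{y}.

Answer: u(x, y) = 3 e^{y}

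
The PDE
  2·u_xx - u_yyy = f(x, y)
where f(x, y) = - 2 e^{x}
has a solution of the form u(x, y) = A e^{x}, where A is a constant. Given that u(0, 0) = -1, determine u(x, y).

Answer: u(x, y) = - e^{x}

Derivation:
Substitute the ansatz u = A e^{x} into the left-hand side.
Derivatives of the ansatz:
  u_xx = A e^{x}
  u_yyy = 0
Term by term:
  2·u_xx = 2 A e^{x}
  -u_yyy = 0
So the left-hand side equals
  2 A e^{x}
This must equal f(x, y) = - 2 e^{x} identically.
Matching coefficients of the independent functions:
  [e^{x}]:  2 A = -2
Solving: A = -1.
Check against the point condition:
  u(0, 0) = -1  ⟹  A = -1  ✓
Hence u(x, y) = - e^{x}.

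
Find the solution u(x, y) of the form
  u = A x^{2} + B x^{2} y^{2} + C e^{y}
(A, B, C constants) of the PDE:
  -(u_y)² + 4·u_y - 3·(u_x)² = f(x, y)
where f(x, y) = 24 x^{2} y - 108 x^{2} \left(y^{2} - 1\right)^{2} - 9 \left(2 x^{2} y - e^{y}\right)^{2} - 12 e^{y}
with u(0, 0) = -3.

Substitute the ansatz u = A x^{2} + B x^{2} y^{2} + C e^{y} into the left-hand side.
Derivatives of the ansatz:
  u_y = 2 B x^{2} y + C e^{y}
  u_x = 2 A x + 2 B x y^{2}
Term by term:
  -(u_y)² = - 4 B^{2} x^{4} y^{2} - 4 B C x^{2} y e^{y} - C^{2} e^{2 y}
  4·u_y = 8 B x^{2} y + 4 C e^{y}
  -3·(u_x)² = - 12 A^{2} x^{2} - 24 A B x^{2} y^{2} - 12 B^{2} x^{2} y^{4}
So the left-hand side equals
  - 12 A^{2} x^{2} - 24 A B x^{2} y^{2} - 4 B^{2} x^{4} y^{2} - 12 B^{2} x^{2} y^{4} - 4 B C x^{2} y e^{y} + 8 B x^{2} y - C^{2} e^{2 y} + 4 C e^{y}
This must equal f(x, y) identically; expanded, f = - 36 x^{4} y^{2} - 108 x^{2} y^{4} + 216 x^{2} y^{2} + 36 x^{2} y e^{y} + 24 x^{2} y - 108 x^{2} - 9 e^{2 y} - 12 e^{y}.
Matching coefficients of the independent functions:
  [x^{2}]:  - 12 A^{2} = -108
  [x^{2} y]:  8 B = 24
  [x^{2} y^{2}]:  - 24 A B = 216
  [x^{2} y^{4}]:  - 12 B^{2} = -108
  [x^{4} y^{2}]:  - 4 B^{2} = -36
  [x^{2} y e^{y}]:  - 4 B C = 36
  [e^{y}]:  4 C = -12
  [e^{2 y}]:  - C^{2} = -9
Solving: A = -3, B = 3, C = -3.
Check against the point condition:
  u(0, 0) = -3  ⟹  C = -3  ✓
Hence u(x, y) = 3 x^{2} y^{2} - 3 x^{2} - 3 e^{y}.

Answer: u(x, y) = 3 x^{2} y^{2} - 3 x^{2} - 3 e^{y}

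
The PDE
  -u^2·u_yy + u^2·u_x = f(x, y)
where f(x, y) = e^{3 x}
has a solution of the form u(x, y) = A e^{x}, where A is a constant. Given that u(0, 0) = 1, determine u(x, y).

Answer: u(x, y) = e^{x}

Derivation:
Substitute the ansatz u = A e^{x} into the left-hand side.
Derivatives of the ansatz:
  u_yy = 0
  u_x = A e^{x}
Term by term:
  -u^2·u_yy = 0
  u^2·u_x = A^{3} e^{3 x}
So the left-hand side equals
  A^{3} e^{3 x}
This must equal f(x, y) = e^{3 x} identically.
Matching coefficients of the independent functions:
  [e^{3 x}]:  A^{3} = 1
Solving: A = 1.
Check against the point condition:
  u(0, 0) = 1  ⟹  A = 1  ✓
Hence u(x, y) = e^{x}.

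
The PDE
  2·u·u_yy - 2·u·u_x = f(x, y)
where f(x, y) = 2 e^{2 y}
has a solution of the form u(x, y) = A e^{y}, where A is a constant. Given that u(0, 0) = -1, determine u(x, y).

Answer: u(x, y) = - e^{y}

Derivation:
Substitute the ansatz u = A e^{y} into the left-hand side.
Derivatives of the ansatz:
  u_yy = A e^{y}
  u_x = 0
Term by term:
  2·u·u_yy = 2 A^{2} e^{2 y}
  -2·u·u_x = 0
So the left-hand side equals
  2 A^{2} e^{2 y}
This must equal f(x, y) = 2 e^{2 y} identically.
Matching coefficients of the independent functions:
  [e^{2 y}]:  2 A^{2} = 2
These equations allow (A) = (-1) or (1).
Impose the point condition(s):
  u(0, 0) = -1  ⟹  A = -1
Only A = -1 satisfies everything.
Hence u(x, y) = - e^{y}.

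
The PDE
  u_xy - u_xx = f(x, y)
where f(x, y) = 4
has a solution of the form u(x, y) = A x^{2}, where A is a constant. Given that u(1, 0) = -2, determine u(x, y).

Answer: u(x, y) = - 2 x^{2}

Derivation:
Substitute the ansatz u = A x^{2} into the left-hand side.
Derivatives of the ansatz:
  u_xy = 0
  u_xx = 2 A
Term by term:
  u_xy = 0
  -u_xx = - 2 A
So the left-hand side equals
  - 2 A
This must equal f(x, y) = 4 identically.
Matching coefficients of the independent functions:
  [constant term]:  - 2 A = 4
Solving: A = -2.
Check against the point condition:
  u(1, 0) = -2  ⟹  A = -2  ✓
Hence u(x, y) = - 2 x^{2}.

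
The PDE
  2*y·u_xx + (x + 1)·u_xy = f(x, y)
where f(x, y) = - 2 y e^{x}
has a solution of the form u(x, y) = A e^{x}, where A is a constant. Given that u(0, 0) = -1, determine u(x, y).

Answer: u(x, y) = - e^{x}

Derivation:
Substitute the ansatz u = A e^{x} into the left-hand side.
Derivatives of the ansatz:
  u_xx = A e^{x}
  u_xy = 0
Term by term:
  2*y·u_xx = 2 A y e^{x}
  (x + 1)·u_xy = 0
So the left-hand side equals
  2 A y e^{x}
This must equal f(x, y) = - 2 y e^{x} identically.
Matching coefficients of the independent functions:
  [y e^{x}]:  2 A = -2
Solving: A = -1.
Check against the point condition:
  u(0, 0) = -1  ⟹  A = -1  ✓
Hence u(x, y) = - e^{x}.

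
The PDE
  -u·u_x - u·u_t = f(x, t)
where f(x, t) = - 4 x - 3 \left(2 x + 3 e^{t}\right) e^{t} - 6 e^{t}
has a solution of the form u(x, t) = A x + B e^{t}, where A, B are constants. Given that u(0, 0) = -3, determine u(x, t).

Substitute the ansatz u = A x + B e^{t} into the left-hand side.
Derivatives of the ansatz:
  u_x = A
  u_t = B e^{t}
Term by term:
  -u·u_x = - A^{2} x - A B e^{t}
  -u·u_t = - A B x e^{t} - B^{2} e^{2 t}
So the left-hand side equals
  - A^{2} x - A B x e^{t} - A B e^{t} - B^{2} e^{2 t}
This must equal f(x, t) identically; expanded, f = - 6 x e^{t} - 4 x - 9 e^{2 t} - 6 e^{t}.
Matching coefficients of the independent functions:
  [x]:  - A^{2} = -4
  [x e^{t}, e^{t}]:  - A B = -6
  [e^{2 t}]:  - B^{2} = -9
These equations allow (A, B) = (-2, -3) or (2, 3).
Impose the point condition(s):
  u(0, 0) = -3  ⟹  B = -3
Only A = -2, B = -3 satisfies everything.
Hence u(x, t) = - 2 x - 3 e^{t}.

Answer: u(x, t) = - 2 x - 3 e^{t}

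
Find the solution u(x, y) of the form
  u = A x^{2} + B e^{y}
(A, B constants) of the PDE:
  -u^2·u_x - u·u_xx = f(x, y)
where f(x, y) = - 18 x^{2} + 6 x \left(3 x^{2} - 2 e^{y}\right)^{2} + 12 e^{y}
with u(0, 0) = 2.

Answer: u(x, y) = - 3 x^{2} + 2 e^{y}

Derivation:
Substitute the ansatz u = A x^{2} + B e^{y} into the left-hand side.
Derivatives of the ansatz:
  u_x = 2 A x
  u_xx = 2 A
Term by term:
  -u^2·u_x = - 2 A^{3} x^{5} - 4 A^{2} B x^{3} e^{y} - 2 A B^{2} x e^{2 y}
  -u·u_xx = - 2 A^{2} x^{2} - 2 A B e^{y}
So the left-hand side equals
  - 2 A^{3} x^{5} - 4 A^{2} B x^{3} e^{y} - 2 A^{2} x^{2} - 2 A B^{2} x e^{2 y} - 2 A B e^{y}
This must equal f(x, y) identically; expanded, f = 54 x^{5} - 72 x^{3} e^{y} - 18 x^{2} + 24 x e^{2 y} + 12 e^{y}.
Matching coefficients of the independent functions:
  [x^{2}]:  - 2 A^{2} = -18
  [x^{5}]:  - 2 A^{3} = 54
  [x e^{2 y}]:  - 2 A B^{2} = 24
  [x^{3} e^{y}]:  - 4 A^{2} B = -72
  [e^{y}]:  - 2 A B = 12
Solving: A = -3, B = 2.
Check against the point condition:
  u(0, 0) = 2  ⟹  B = 2  ✓
Hence u(x, y) = - 3 x^{2} + 2 e^{y}.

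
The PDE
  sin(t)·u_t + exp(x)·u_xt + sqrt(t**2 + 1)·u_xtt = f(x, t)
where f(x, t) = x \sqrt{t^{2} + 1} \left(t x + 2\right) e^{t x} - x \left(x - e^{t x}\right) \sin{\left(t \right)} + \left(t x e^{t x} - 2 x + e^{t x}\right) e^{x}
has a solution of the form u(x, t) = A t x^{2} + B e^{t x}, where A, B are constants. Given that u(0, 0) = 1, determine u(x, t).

Substitute the ansatz u = A t x^{2} + B e^{t x} into the left-hand side.
Derivatives of the ansatz:
  u_t = A x^{2} + B x e^{t x}
  u_xt = 2 A x + B t x e^{t x} + B e^{t x}
  u_xtt = B t x^{2} e^{t x} + 2 B x e^{t x}
Term by term:
  sin(t)·u_t = A x^{2} \sin{\left(t \right)} + B x e^{t x} \sin{\left(t \right)}
  exp(x)·u_xt = 2 A x e^{x} + B t x e^{x} e^{t x} + B e^{x} e^{t x}
  sqrt(t**2 + 1)·u_xtt = B t x^{2} \sqrt{t^{2} + 1} e^{t x} + 2 B x \sqrt{t^{2} + 1} e^{t x}
So the left-hand side equals
  A x^{2} \sin{\left(t \right)} + 2 A x e^{x} + B t x^{2} \sqrt{t^{2} + 1} e^{t x} + B t x e^{x} e^{t x} + 2 B x \sqrt{t^{2} + 1} e^{t x} + B x e^{t x} \sin{\left(t \right)} + B e^{x} e^{t x}
This must equal f(x, t) identically; expanded, f = t x^{2} \sqrt{t^{2} + 1} e^{t x} + t x e^{x} e^{t x} - x^{2} \sin{\left(t \right)} + 2 x \sqrt{t^{2} + 1} e^{t x} - 2 x e^{x} + x e^{t x} \sin{\left(t \right)} + e^{x} e^{t x}.
Matching coefficients of the independent functions:
  [x e^{x}]:  2 A = -2
  [x^{2} \sin{\left(t \right)}]:  A = -1
  [e^{x} e^{t x}, x e^{t x} \sin{\left(t \right)}, t x e^{x} e^{t x}, t x^{2} \sqrt{t^{2} + 1} e^{t x}]:  B = 1
  [x \sqrt{t^{2} + 1} e^{t x}]:  2 B = 2
Solving: A = -1, B = 1.
Check against the point condition:
  u(0, 0) = 1  ⟹  B = 1  ✓
Hence u(x, t) = - t x^{2} + e^{t x}.

Answer: u(x, t) = - t x^{2} + e^{t x}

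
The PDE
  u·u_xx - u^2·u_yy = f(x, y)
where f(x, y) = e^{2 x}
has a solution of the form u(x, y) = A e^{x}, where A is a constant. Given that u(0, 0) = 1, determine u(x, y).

Substitute the ansatz u = A e^{x} into the left-hand side.
Derivatives of the ansatz:
  u_xx = A e^{x}
  u_yy = 0
Term by term:
  u·u_xx = A^{2} e^{2 x}
  -u^2·u_yy = 0
So the left-hand side equals
  A^{2} e^{2 x}
This must equal f(x, y) = e^{2 x} identically.
Matching coefficients of the independent functions:
  [e^{2 x}]:  A^{2} = 1
These equations allow (A) = (-1) or (1).
Impose the point condition(s):
  u(0, 0) = 1  ⟹  A = 1
Only A = 1 satisfies everything.
Hence u(x, y) = e^{x}.

Answer: u(x, y) = e^{x}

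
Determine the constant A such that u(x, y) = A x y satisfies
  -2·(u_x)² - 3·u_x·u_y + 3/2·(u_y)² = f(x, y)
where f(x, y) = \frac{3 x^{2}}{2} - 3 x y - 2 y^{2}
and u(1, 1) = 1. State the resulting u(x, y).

Substitute the ansatz u = A x y into the left-hand side.
Derivatives of the ansatz:
  u_x = A y
  u_y = A x
Term by term:
  -2·(u_x)² = - 2 A^{2} y^{2}
  -3·u_x·u_y = - 3 A^{2} x y
  3/2·(u_y)² = \frac{3 A^{2} x^{2}}{2}
So the left-hand side equals
  \frac{3 A^{2} x^{2}}{2} - 3 A^{2} x y - 2 A^{2} y^{2}
This must equal f(x, y) = \frac{3 x^{2}}{2} - 3 x y - 2 y^{2} identically.
Matching coefficients of the independent functions:
  [x^{2}]:  \frac{3 A^{2}}{2} = \frac{3}{2}
  [y^{2}]:  - 2 A^{2} = -2
  [x y]:  - 3 A^{2} = -3
These equations allow (A) = (-1) or (1).
Impose the point condition(s):
  u(1, 1) = 1  ⟹  A = 1
Only A = 1 satisfies everything.
Hence u(x, y) = x y.

Answer: u(x, y) = x y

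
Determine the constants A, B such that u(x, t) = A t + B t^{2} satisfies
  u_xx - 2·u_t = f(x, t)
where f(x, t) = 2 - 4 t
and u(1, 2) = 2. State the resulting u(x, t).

Substitute the ansatz u = A t + B t^{2} into the left-hand side.
Derivatives of the ansatz:
  u_xx = 0
  u_t = A + 2 B t
Term by term:
  u_xx = 0
  -2·u_t = - 2 A - 4 B t
So the left-hand side equals
  - 2 A - 4 B t
This must equal f(x, t) = 2 - 4 t identically.
Matching coefficients of the independent functions:
  [constant term]:  - 2 A = 2
  [t]:  - 4 B = -4
Solving: A = -1, B = 1.
Check against the point condition:
  u(1, 2) = 2  ⟹  2 A + 4 B = 2  ✓
Hence u(x, t) = t^{2} - t.

Answer: u(x, t) = t^{2} - t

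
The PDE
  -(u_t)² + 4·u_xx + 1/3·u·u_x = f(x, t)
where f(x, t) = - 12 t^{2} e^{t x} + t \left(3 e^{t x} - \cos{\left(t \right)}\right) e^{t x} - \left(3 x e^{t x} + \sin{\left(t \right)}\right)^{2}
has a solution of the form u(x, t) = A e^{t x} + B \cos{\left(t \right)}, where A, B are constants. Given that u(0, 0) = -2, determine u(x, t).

Substitute the ansatz u = A e^{t x} + B \cos{\left(t \right)} into the left-hand side.
Derivatives of the ansatz:
  u_t = A x e^{t x} - B \sin{\left(t \right)}
  u_xx = A t^{2} e^{t x}
  u_x = A t e^{t x}
Term by term:
  -(u_t)² = - A^{2} x^{2} e^{2 t x} + 2 A B x e^{t x} \sin{\left(t \right)} - B^{2} \sin^{2}{\left(t \right)}
  4·u_xx = 4 A t^{2} e^{t x}
  1/3·u·u_x = \frac{A^{2} t e^{2 t x}}{3} + \frac{A B t e^{t x} \cos{\left(t \right)}}{3}
So the left-hand side equals
  \frac{A^{2} t e^{2 t x}}{3} - A^{2} x^{2} e^{2 t x} + \frac{A B t e^{t x} \cos{\left(t \right)}}{3} + 2 A B x e^{t x} \sin{\left(t \right)} + 4 A t^{2} e^{t x} - B^{2} \sin^{2}{\left(t \right)}
This must equal f(x, t) identically; expanded, f = - 12 t^{2} e^{t x} + 3 t e^{2 t x} - t e^{t x} \cos{\left(t \right)} - 9 x^{2} e^{2 t x} - 6 x e^{t x} \sin{\left(t \right)} - \sin^{2}{\left(t \right)}.
Matching coefficients of the independent functions:
  [t e^{2 t x}]:  \frac{A^{2}}{3} = 3
  [t^{2} e^{t x}]:  4 A = -12
  [x^{2} e^{2 t x}]:  - A^{2} = -9
  [t e^{t x} \cos{\left(t \right)}]:  \frac{A B}{3} = -1
  [x e^{t x} \sin{\left(t \right)}]:  2 A B = -6
  [\sin^{2}{\left(t \right)}]:  - B^{2} = -1
Solving: A = -3, B = 1.
Check against the point condition:
  u(0, 0) = -2  ⟹  A + B = -2  ✓
Hence u(x, t) = - 3 e^{t x} + \cos{\left(t \right)}.

Answer: u(x, t) = - 3 e^{t x} + \cos{\left(t \right)}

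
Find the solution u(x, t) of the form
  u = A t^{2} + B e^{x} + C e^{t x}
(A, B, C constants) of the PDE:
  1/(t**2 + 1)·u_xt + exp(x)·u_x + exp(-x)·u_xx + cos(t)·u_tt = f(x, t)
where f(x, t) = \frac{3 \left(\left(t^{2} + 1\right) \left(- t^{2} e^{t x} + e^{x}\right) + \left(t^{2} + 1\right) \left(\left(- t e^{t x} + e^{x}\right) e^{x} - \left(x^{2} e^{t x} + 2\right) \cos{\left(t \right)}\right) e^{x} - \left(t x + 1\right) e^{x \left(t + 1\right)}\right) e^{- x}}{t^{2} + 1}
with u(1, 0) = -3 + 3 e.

Substitute the ansatz u = A t^{2} + B e^{x} + C e^{t x} into the left-hand side.
Derivatives of the ansatz:
  u_xt = C t x e^{t x} + C e^{t x}
  u_x = B e^{x} + C t e^{t x}
  u_xx = B e^{x} + C t^{2} e^{t x}
  u_tt = 2 A + C x^{2} e^{t x}
Term by term:
  1/(t**2 + 1)·u_xt = \frac{C t x e^{t x}}{t^{2} + 1} + \frac{C e^{t x}}{t^{2} + 1}
  exp(x)·u_x = B e^{2 x} + C t e^{x} e^{t x}
  exp(-x)·u_xx = B + C t^{2} e^{- x} e^{t x}
  cos(t)·u_tt = 2 A \cos{\left(t \right)} + C x^{2} e^{t x} \cos{\left(t \right)}
So the left-hand side equals
  2 A \cos{\left(t \right)} + B e^{2 x} + B + C t^{2} e^{- x} e^{t x} + \frac{C t x e^{t x}}{t^{2} + 1} + C t e^{x} e^{t x} + C x^{2} e^{t x} \cos{\left(t \right)} + \frac{C e^{t x}}{t^{2} + 1}
This must equal f(x, t) identically; expanded, f = - 3 t^{2} e^{- x} e^{t x} - \frac{3 t x e^{t x}}{t^{2} + 1} - 3 t e^{x} e^{t x} - 3 x^{2} e^{t x} \cos{\left(t \right)} + 3 e^{2 x} - 6 \cos{\left(t \right)} + 3 - \frac{3 e^{t x}}{t^{2} + 1}.
Matching coefficients of the independent functions:
  [constant term, e^{2 x}]:  B = 3
  [\frac{e^{t x}}{t^{2} + 1}, t e^{x} e^{t x}, t^{2} e^{- x} e^{t x}, x^{2} e^{t x} \cos{\left(t \right)}, …]:  C = -3
  [\cos{\left(t \right)}]:  2 A = -6
Solving: A = -3, B = 3, C = -3.
Check against the point condition:
  u(1, 0) = -3 + 3 e  ⟹  e B + C = -3 + 3 e  ✓
Hence u(x, t) = - 3 t^{2} + 3 e^{x} - 3 e^{t x}.

Answer: u(x, t) = - 3 t^{2} + 3 e^{x} - 3 e^{t x}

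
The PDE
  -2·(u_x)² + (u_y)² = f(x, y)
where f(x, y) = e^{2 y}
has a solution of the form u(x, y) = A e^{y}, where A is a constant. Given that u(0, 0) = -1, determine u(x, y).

Substitute the ansatz u = A e^{y} into the left-hand side.
Derivatives of the ansatz:
  u_x = 0
  u_y = A e^{y}
Term by term:
  -2·(u_x)² = 0
  (u_y)² = A^{2} e^{2 y}
So the left-hand side equals
  A^{2} e^{2 y}
This must equal f(x, y) = e^{2 y} identically.
Matching coefficients of the independent functions:
  [e^{2 y}]:  A^{2} = 1
These equations allow (A) = (-1) or (1).
Impose the point condition(s):
  u(0, 0) = -1  ⟹  A = -1
Only A = -1 satisfies everything.
Hence u(x, y) = - e^{y}.

Answer: u(x, y) = - e^{y}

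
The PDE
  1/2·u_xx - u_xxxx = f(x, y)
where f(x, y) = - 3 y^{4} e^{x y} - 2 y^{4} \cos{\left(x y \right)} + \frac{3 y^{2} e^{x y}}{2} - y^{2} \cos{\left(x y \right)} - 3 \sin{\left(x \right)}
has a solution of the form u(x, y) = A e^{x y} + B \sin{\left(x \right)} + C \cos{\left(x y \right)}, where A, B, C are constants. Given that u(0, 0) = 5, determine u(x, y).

Substitute the ansatz u = A e^{x y} + B \sin{\left(x \right)} + C \cos{\left(x y \right)} into the left-hand side.
Derivatives of the ansatz:
  u_xx = A y^{2} e^{x y} - B \sin{\left(x \right)} - C y^{2} \cos{\left(x y \right)}
  u_xxxx = A y^{4} e^{x y} + B \sin{\left(x \right)} + C y^{4} \cos{\left(x y \right)}
Term by term:
  1/2·u_xx = \frac{A y^{2} e^{x y}}{2} - \frac{B \sin{\left(x \right)}}{2} - \frac{C y^{2} \cos{\left(x y \right)}}{2}
  -u_xxxx = - A y^{4} e^{x y} - B \sin{\left(x \right)} - C y^{4} \cos{\left(x y \right)}
So the left-hand side equals
  - A y^{4} e^{x y} + \frac{A y^{2} e^{x y}}{2} - \frac{3 B \sin{\left(x \right)}}{2} - C y^{4} \cos{\left(x y \right)} - \frac{C y^{2} \cos{\left(x y \right)}}{2}
This must equal f(x, y) = - 3 y^{4} e^{x y} - 2 y^{4} \cos{\left(x y \right)} + \frac{3 y^{2} e^{x y}}{2} - y^{2} \cos{\left(x y \right)} - 3 \sin{\left(x \right)} identically.
Matching coefficients of the independent functions:
  [y^{2} e^{x y}]:  \frac{A}{2} = \frac{3}{2}
  [y^{2} \cos{\left(x y \right)}]:  - \frac{C}{2} = -1
  [y^{4} e^{x y}]:  - A = -3
  [y^{4} \cos{\left(x y \right)}]:  - C = -2
  [\sin{\left(x \right)}]:  - \frac{3 B}{2} = -3
Solving: A = 3, B = 2, C = 2.
Check against the point condition:
  u(0, 0) = 5  ⟹  A + C = 5  ✓
Hence u(x, y) = 3 e^{x y} + 2 \sin{\left(x \right)} + 2 \cos{\left(x y \right)}.

Answer: u(x, y) = 3 e^{x y} + 2 \sin{\left(x \right)} + 2 \cos{\left(x y \right)}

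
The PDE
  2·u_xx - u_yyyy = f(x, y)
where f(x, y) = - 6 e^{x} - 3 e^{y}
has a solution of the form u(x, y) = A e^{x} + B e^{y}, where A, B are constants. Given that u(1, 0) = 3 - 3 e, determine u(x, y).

Substitute the ansatz u = A e^{x} + B e^{y} into the left-hand side.
Derivatives of the ansatz:
  u_xx = A e^{x}
  u_yyyy = B e^{y}
Term by term:
  2·u_xx = 2 A e^{x}
  -u_yyyy = - B e^{y}
So the left-hand side equals
  2 A e^{x} - B e^{y}
This must equal f(x, y) = - 6 e^{x} - 3 e^{y} identically.
Matching coefficients of the independent functions:
  [e^{x}]:  2 A = -6
  [e^{y}]:  - B = -3
Solving: A = -3, B = 3.
Check against the point condition:
  u(1, 0) = 3 - 3 e  ⟹  e A + B = 3 - 3 e  ✓
Hence u(x, y) = - 3 e^{x} + 3 e^{y}.

Answer: u(x, y) = - 3 e^{x} + 3 e^{y}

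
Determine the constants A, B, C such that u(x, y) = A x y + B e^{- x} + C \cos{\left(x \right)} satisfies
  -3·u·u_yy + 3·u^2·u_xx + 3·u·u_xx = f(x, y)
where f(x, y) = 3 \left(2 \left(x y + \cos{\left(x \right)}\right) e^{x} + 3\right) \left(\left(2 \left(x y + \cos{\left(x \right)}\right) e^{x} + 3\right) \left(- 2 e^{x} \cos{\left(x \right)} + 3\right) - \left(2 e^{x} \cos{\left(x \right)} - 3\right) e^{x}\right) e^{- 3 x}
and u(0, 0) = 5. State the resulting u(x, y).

Substitute the ansatz u = A x y + B e^{- x} + C \cos{\left(x \right)} into the left-hand side.
Derivatives of the ansatz:
  u_yy = 0
  u_xx = B e^{- x} - C \cos{\left(x \right)}
Term by term:
  -3·u·u_yy = 0
  3·u^2·u_xx = 3 A^{2} B x^{2} y^{2} e^{- x} - 3 A^{2} C x^{2} y^{2} \cos{\left(x \right)} + 6 A B^{2} x y e^{- 2 x} - 6 A C^{2} x y \cos^{2}{\left(x \right)} + 3 B^{3} e^{- 3 x} + 3 B^{2} C e^{- 2 x} \cos{\left(x \right)} - 3 B C^{2} e^{- x} \cos^{2}{\left(x \right)} - 3 C^{3} \cos^{3}{\left(x \right)}
  3·u·u_xx = 3 A B x y e^{- x} - 3 A C x y \cos{\left(x \right)} + 3 B^{2} e^{- 2 x} - 3 C^{2} \cos^{2}{\left(x \right)}
So the left-hand side equals
  3 A^{2} B x^{2} y^{2} e^{- x} - 3 A^{2} C x^{2} y^{2} \cos{\left(x \right)} + 6 A B^{2} x y e^{- 2 x} + 3 A B x y e^{- x} - 6 A C^{2} x y \cos^{2}{\left(x \right)} - 3 A C x y \cos{\left(x \right)} + 3 B^{3} e^{- 3 x} + 3 B^{2} C e^{- 2 x} \cos{\left(x \right)} + 3 B^{2} e^{- 2 x} - 3 B C^{2} e^{- x} \cos^{2}{\left(x \right)} - 3 C^{3} \cos^{3}{\left(x \right)} - 3 C^{2} \cos^{2}{\left(x \right)}
This must equal f(x, y) identically; expanded, f = - 24 x^{2} y^{2} \cos{\left(x \right)} + 36 x^{2} y^{2} e^{- x} - 48 x y \cos^{2}{\left(x \right)} - 12 x y \cos{\left(x \right)} + 18 x y e^{- x} + 108 x y e^{- 2 x} - 24 \cos^{3}{\left(x \right)} - 12 \cos^{2}{\left(x \right)} - 36 e^{- x} \cos^{2}{\left(x \right)} + 54 e^{- 2 x} \cos{\left(x \right)} + 27 e^{- 2 x} + 81 e^{- 3 x}.
Matching coefficients of the independent functions:
  [e^{- 2 x} \cos{\left(x \right)}]:  3 B^{2} C = 54
  [e^{- x} \cos^{2}{\left(x \right)}]:  - 3 B C^{2} = -36
  [x y e^{- 2 x}]:  6 A B^{2} = 108
  [x y e^{- x}]:  3 A B = 18
  [x y \cos{\left(x \right)}]:  - 3 A C = -12
  [x y \cos^{2}{\left(x \right)}]:  - 6 A C^{2} = -48
  [x^{2} y^{2} e^{- x}]:  3 A^{2} B = 36
  [x^{2} y^{2} \cos{\left(x \right)}]:  - 3 A^{2} C = -24
  [e^{- 3 x}]:  3 B^{3} = 81
  [e^{- 2 x}]:  3 B^{2} = 27
  [\cos^{2}{\left(x \right)}]:  - 3 C^{2} = -12
  [\cos^{3}{\left(x \right)}]:  - 3 C^{3} = -24
Solving: A = 2, B = 3, C = 2.
Check against the point condition:
  u(0, 0) = 5  ⟹  B + C = 5  ✓
Hence u(x, y) = 2 x y + 2 \cos{\left(x \right)} + 3 e^{- x}.

Answer: u(x, y) = 2 x y + 2 \cos{\left(x \right)} + 3 e^{- x}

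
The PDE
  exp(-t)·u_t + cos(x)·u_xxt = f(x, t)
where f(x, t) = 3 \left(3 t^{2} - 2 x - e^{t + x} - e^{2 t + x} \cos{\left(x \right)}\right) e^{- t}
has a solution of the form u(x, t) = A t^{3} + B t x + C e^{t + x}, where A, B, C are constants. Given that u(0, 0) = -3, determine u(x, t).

Substitute the ansatz u = A t^{3} + B t x + C e^{t + x} into the left-hand side.
Derivatives of the ansatz:
  u_t = 3 A t^{2} + B x + C e^{t} e^{x}
  u_xxt = C e^{t} e^{x}
Term by term:
  exp(-t)·u_t = 3 A t^{2} e^{- t} + B x e^{- t} + C e^{x}
  cos(x)·u_xxt = C e^{t} e^{x} \cos{\left(x \right)}
So the left-hand side equals
  3 A t^{2} e^{- t} + B x e^{- t} + C e^{t} e^{x} \cos{\left(x \right)} + C e^{x}
This must equal f(x, t) identically; expanded, f = 9 t^{2} e^{- t} - 6 x e^{- t} - 3 e^{t} e^{x} \cos{\left(x \right)} - 3 e^{x}.
Matching coefficients of the independent functions:
  [t^{2} e^{- t}]:  3 A = 9
  [x e^{- t}]:  B = -6
  [e^{t} e^{x} \cos{\left(x \right)}, e^{x}]:  C = -3
Solving: A = 3, B = -6, C = -3.
Check against the point condition:
  u(0, 0) = -3  ⟹  C = -3  ✓
Hence u(x, t) = 3 t^{3} - 6 t x - 3 e^{t + x}.

Answer: u(x, t) = 3 t^{3} - 6 t x - 3 e^{t + x}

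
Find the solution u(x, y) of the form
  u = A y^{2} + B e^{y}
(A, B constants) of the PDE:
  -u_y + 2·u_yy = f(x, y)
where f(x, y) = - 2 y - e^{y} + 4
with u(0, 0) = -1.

Answer: u(x, y) = y^{2} - e^{y}

Derivation:
Substitute the ansatz u = A y^{2} + B e^{y} into the left-hand side.
Derivatives of the ansatz:
  u_y = 2 A y + B e^{y}
  u_yy = 2 A + B e^{y}
Term by term:
  -u_y = - 2 A y - B e^{y}
  2·u_yy = 4 A + 2 B e^{y}
So the left-hand side equals
  - 2 A y + 4 A + B e^{y}
This must equal f(x, y) = - 2 y - e^{y} + 4 identically.
Matching coefficients of the independent functions:
  [constant term]:  4 A = 4
  [y]:  - 2 A = -2
  [e^{y}]:  B = -1
Solving: A = 1, B = -1.
Check against the point condition:
  u(0, 0) = -1  ⟹  B = -1  ✓
Hence u(x, y) = y^{2} - e^{y}.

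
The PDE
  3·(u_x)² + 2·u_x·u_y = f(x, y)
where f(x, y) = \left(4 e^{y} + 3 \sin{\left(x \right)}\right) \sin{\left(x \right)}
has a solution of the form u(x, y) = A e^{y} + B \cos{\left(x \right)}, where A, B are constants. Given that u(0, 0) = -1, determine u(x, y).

Answer: u(x, y) = - 2 e^{y} + \cos{\left(x \right)}

Derivation:
Substitute the ansatz u = A e^{y} + B \cos{\left(x \right)} into the left-hand side.
Derivatives of the ansatz:
  u_x = - B \sin{\left(x \right)}
  u_y = A e^{y}
Term by term:
  3·(u_x)² = 3 B^{2} \sin^{2}{\left(x \right)}
  2·u_x·u_y = - 2 A B e^{y} \sin{\left(x \right)}
So the left-hand side equals
  - 2 A B e^{y} \sin{\left(x \right)} + 3 B^{2} \sin^{2}{\left(x \right)}
This must equal f(x, y) identically; expanded, f = 4 e^{y} \sin{\left(x \right)} + 3 \sin^{2}{\left(x \right)}.
Matching coefficients of the independent functions:
  [e^{y} \sin{\left(x \right)}]:  - 2 A B = 4
  [\sin^{2}{\left(x \right)}]:  3 B^{2} = 3
These equations allow (A, B) = (-2, 1) or (2, -1).
Impose the point condition(s):
  u(0, 0) = -1  ⟹  A + B = -1
Only A = -2, B = 1 satisfies everything.
Hence u(x, y) = - 2 e^{y} + \cos{\left(x \right)}.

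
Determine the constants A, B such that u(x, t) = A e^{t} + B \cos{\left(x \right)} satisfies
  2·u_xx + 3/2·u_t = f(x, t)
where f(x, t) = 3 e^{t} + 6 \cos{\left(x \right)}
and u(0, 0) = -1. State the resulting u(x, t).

Substitute the ansatz u = A e^{t} + B \cos{\left(x \right)} into the left-hand side.
Derivatives of the ansatz:
  u_xx = - B \cos{\left(x \right)}
  u_t = A e^{t}
Term by term:
  2·u_xx = - 2 B \cos{\left(x \right)}
  3/2·u_t = \frac{3 A e^{t}}{2}
So the left-hand side equals
  \frac{3 A e^{t}}{2} - 2 B \cos{\left(x \right)}
This must equal f(x, t) = 3 e^{t} + 6 \cos{\left(x \right)} identically.
Matching coefficients of the independent functions:
  [e^{t}]:  \frac{3 A}{2} = 3
  [\cos{\left(x \right)}]:  - 2 B = 6
Solving: A = 2, B = -3.
Check against the point condition:
  u(0, 0) = -1  ⟹  A + B = -1  ✓
Hence u(x, t) = 2 e^{t} - 3 \cos{\left(x \right)}.

Answer: u(x, t) = 2 e^{t} - 3 \cos{\left(x \right)}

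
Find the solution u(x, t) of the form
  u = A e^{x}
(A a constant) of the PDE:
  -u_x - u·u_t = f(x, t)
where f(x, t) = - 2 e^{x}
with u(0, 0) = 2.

Answer: u(x, t) = 2 e^{x}

Derivation:
Substitute the ansatz u = A e^{x} into the left-hand side.
Derivatives of the ansatz:
  u_x = A e^{x}
  u_t = 0
Term by term:
  -u_x = - A e^{x}
  -u·u_t = 0
So the left-hand side equals
  - A e^{x}
This must equal f(x, t) = - 2 e^{x} identically.
Matching coefficients of the independent functions:
  [e^{x}]:  - A = -2
Solving: A = 2.
Check against the point condition:
  u(0, 0) = 2  ⟹  A = 2  ✓
Hence u(x, t) = 2 e^{x}.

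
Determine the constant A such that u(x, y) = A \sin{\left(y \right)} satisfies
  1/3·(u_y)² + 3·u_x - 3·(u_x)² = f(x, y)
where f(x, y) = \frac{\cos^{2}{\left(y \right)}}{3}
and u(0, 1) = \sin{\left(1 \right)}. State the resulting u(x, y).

Answer: u(x, y) = \sin{\left(y \right)}

Derivation:
Substitute the ansatz u = A \sin{\left(y \right)} into the left-hand side.
Derivatives of the ansatz:
  u_y = A \cos{\left(y \right)}
  u_x = 0
Term by term:
  1/3·(u_y)² = \frac{A^{2} \cos^{2}{\left(y \right)}}{3}
  3·u_x = 0
  -3·(u_x)² = 0
So the left-hand side equals
  \frac{A^{2} \cos^{2}{\left(y \right)}}{3}
This must equal f(x, y) = \frac{\cos^{2}{\left(y \right)}}{3} identically.
Matching coefficients of the independent functions:
  [\cos^{2}{\left(y \right)}]:  \frac{A^{2}}{3} = \frac{1}{3}
These equations allow (A) = (-1) or (1).
Impose the point condition(s):
  u(0, 1) = \sin{\left(1 \right)}  ⟹  A \sin{\left(1 \right)} = \sin{\left(1 \right)}
Only A = 1 satisfies everything.
Hence u(x, y) = \sin{\left(y \right)}.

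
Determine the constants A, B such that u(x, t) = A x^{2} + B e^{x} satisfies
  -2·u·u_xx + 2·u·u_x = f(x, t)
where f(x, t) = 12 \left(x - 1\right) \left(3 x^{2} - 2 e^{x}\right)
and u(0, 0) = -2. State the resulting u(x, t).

Answer: u(x, t) = 3 x^{2} - 2 e^{x}

Derivation:
Substitute the ansatz u = A x^{2} + B e^{x} into the left-hand side.
Derivatives of the ansatz:
  u_xx = 2 A + B e^{x}
  u_x = 2 A x + B e^{x}
Term by term:
  -2·u·u_xx = - 4 A^{2} x^{2} - 2 A B x^{2} e^{x} - 4 A B e^{x} - 2 B^{2} e^{2 x}
  2·u·u_x = 4 A^{2} x^{3} + 2 A B x^{2} e^{x} + 4 A B x e^{x} + 2 B^{2} e^{2 x}
So the left-hand side equals
  4 A^{2} x^{3} - 4 A^{2} x^{2} + 4 A B x e^{x} - 4 A B e^{x}
This must equal f(x, t) identically; expanded, f = 36 x^{3} - 36 x^{2} - 24 x e^{x} + 24 e^{x}.
Matching coefficients of the independent functions:
  [x^{2}]:  - 4 A^{2} = -36
  [x^{3}]:  4 A^{2} = 36
  [x e^{x}]:  4 A B = -24
  [e^{x}]:  - 4 A B = 24
These equations allow (A, B) = (-3, 2) or (3, -2).
Impose the point condition(s):
  u(0, 0) = -2  ⟹  B = -2
Only A = 3, B = -2 satisfies everything.
Hence u(x, t) = 3 x^{2} - 2 e^{x}.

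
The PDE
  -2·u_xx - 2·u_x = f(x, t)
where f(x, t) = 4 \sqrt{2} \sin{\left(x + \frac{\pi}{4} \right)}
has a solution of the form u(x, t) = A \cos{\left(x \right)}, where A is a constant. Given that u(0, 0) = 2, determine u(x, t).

Answer: u(x, t) = 2 \cos{\left(x \right)}

Derivation:
Substitute the ansatz u = A \cos{\left(x \right)} into the left-hand side.
Derivatives of the ansatz:
  u_xx = - A \cos{\left(x \right)}
  u_x = - A \sin{\left(x \right)}
Term by term:
  -2·u_xx = 2 A \cos{\left(x \right)}
  -2·u_x = 2 A \sin{\left(x \right)}
So the left-hand side equals
  2 A \sin{\left(x \right)} + 2 A \cos{\left(x \right)}
This must equal f(x, t) identically; expanded, f = 4 \sin{\left(x \right)} + 4 \cos{\left(x \right)}.
Matching coefficients of the independent functions:
  [\sin{\left(x \right)}, \cos{\left(x \right)}]:  2 A = 4
Solving: A = 2.
Check against the point condition:
  u(0, 0) = 2  ⟹  A = 2  ✓
Hence u(x, t) = 2 \cos{\left(x \right)}.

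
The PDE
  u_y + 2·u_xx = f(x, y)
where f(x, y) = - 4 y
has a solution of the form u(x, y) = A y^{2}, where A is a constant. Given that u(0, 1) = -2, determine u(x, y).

Substitute the ansatz u = A y^{2} into the left-hand side.
Derivatives of the ansatz:
  u_y = 2 A y
  u_xx = 0
Term by term:
  u_y = 2 A y
  2·u_xx = 0
So the left-hand side equals
  2 A y
This must equal f(x, y) = - 4 y identically.
Matching coefficients of the independent functions:
  [y]:  2 A = -4
Solving: A = -2.
Check against the point condition:
  u(0, 1) = -2  ⟹  A = -2  ✓
Hence u(x, y) = - 2 y^{2}.

Answer: u(x, y) = - 2 y^{2}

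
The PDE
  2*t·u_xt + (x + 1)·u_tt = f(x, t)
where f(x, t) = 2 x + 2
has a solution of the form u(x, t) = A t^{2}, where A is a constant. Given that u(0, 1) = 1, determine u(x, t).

Substitute the ansatz u = A t^{2} into the left-hand side.
Derivatives of the ansatz:
  u_xt = 0
  u_tt = 2 A
Term by term:
  2*t·u_xt = 0
  (x + 1)·u_tt = 2 A x + 2 A
So the left-hand side equals
  2 A x + 2 A
This must equal f(x, t) = 2 x + 2 identically.
Matching coefficients of the independent functions:
  [constant term, x]:  2 A = 2
Solving: A = 1.
Check against the point condition:
  u(0, 1) = 1  ⟹  A = 1  ✓
Hence u(x, t) = t^{2}.

Answer: u(x, t) = t^{2}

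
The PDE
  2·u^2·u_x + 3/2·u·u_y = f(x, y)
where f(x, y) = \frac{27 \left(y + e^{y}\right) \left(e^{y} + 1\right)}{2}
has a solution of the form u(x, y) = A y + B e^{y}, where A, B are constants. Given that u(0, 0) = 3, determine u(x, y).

Answer: u(x, y) = 3 y + 3 e^{y}

Derivation:
Substitute the ansatz u = A y + B e^{y} into the left-hand side.
Derivatives of the ansatz:
  u_x = 0
  u_y = A + B e^{y}
Term by term:
  2·u^2·u_x = 0
  3/2·u·u_y = \frac{3 A^{2} y}{2} + \frac{3 A B y e^{y}}{2} + \frac{3 A B e^{y}}{2} + \frac{3 B^{2} e^{2 y}}{2}
So the left-hand side equals
  \frac{3 A^{2} y}{2} + \frac{3 A B y e^{y}}{2} + \frac{3 A B e^{y}}{2} + \frac{3 B^{2} e^{2 y}}{2}
This must equal f(x, y) identically; expanded, f = \frac{27 y e^{y}}{2} + \frac{27 y}{2} + \frac{27 e^{2 y}}{2} + \frac{27 e^{y}}{2}.
Matching coefficients of the independent functions:
  [y]:  \frac{3 A^{2}}{2} = \frac{27}{2}
  [y e^{y}, e^{y}]:  \frac{3 A B}{2} = \frac{27}{2}
  [e^{2 y}]:  \frac{3 B^{2}}{2} = \frac{27}{2}
These equations allow (A, B) = (-3, -3) or (3, 3).
Impose the point condition(s):
  u(0, 0) = 3  ⟹  B = 3
Only A = 3, B = 3 satisfies everything.
Hence u(x, y) = 3 y + 3 e^{y}.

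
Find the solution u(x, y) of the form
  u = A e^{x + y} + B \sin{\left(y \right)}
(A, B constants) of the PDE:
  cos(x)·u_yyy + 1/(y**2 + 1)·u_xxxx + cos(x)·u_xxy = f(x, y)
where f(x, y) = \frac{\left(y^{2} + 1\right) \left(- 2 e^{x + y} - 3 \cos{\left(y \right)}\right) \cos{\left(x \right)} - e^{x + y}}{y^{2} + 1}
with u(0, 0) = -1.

Substitute the ansatz u = A e^{x + y} + B \sin{\left(y \right)} into the left-hand side.
Derivatives of the ansatz:
  u_yyy = A e^{x} e^{y} - B \cos{\left(y \right)}
  u_xxxx = A e^{x} e^{y}
  u_xxy = A e^{x} e^{y}
Term by term:
  cos(x)·u_yyy = A e^{x} e^{y} \cos{\left(x \right)} - B \cos{\left(x \right)} \cos{\left(y \right)}
  1/(y**2 + 1)·u_xxxx = \frac{A e^{x} e^{y}}{y^{2} + 1}
  cos(x)·u_xxy = A e^{x} e^{y} \cos{\left(x \right)}
So the left-hand side equals
  2 A e^{x} e^{y} \cos{\left(x \right)} + \frac{A e^{x} e^{y}}{y^{2} + 1} - B \cos{\left(x \right)} \cos{\left(y \right)}
This must equal f(x, y) identically; expanded, f = - 2 e^{x} e^{y} \cos{\left(x \right)} - 3 \cos{\left(x \right)} \cos{\left(y \right)} - \frac{e^{x} e^{y}}{y^{2} + 1}.
Matching coefficients of the independent functions:
  [\cos{\left(x \right)} \cos{\left(y \right)}]:  - B = -3
  [\frac{e^{x} e^{y}}{y^{2} + 1}]:  A = -1
  [e^{x} e^{y} \cos{\left(x \right)}]:  2 A = -2
Solving: A = -1, B = 3.
Check against the point condition:
  u(0, 0) = -1  ⟹  A = -1  ✓
Hence u(x, y) = - e^{x + y} + 3 \sin{\left(y \right)}.

Answer: u(x, y) = - e^{x + y} + 3 \sin{\left(y \right)}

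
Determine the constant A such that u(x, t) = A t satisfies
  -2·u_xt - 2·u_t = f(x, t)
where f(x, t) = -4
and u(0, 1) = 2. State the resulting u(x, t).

Substitute the ansatz u = A t into the left-hand side.
Derivatives of the ansatz:
  u_xt = 0
  u_t = A
Term by term:
  -2·u_xt = 0
  -2·u_t = - 2 A
So the left-hand side equals
  - 2 A
This must equal f(x, t) = -4 identically.
Matching coefficients of the independent functions:
  [constant term]:  - 2 A = -4
Solving: A = 2.
Check against the point condition:
  u(0, 1) = 2  ⟹  A = 2  ✓
Hence u(x, t) = 2 t.

Answer: u(x, t) = 2 t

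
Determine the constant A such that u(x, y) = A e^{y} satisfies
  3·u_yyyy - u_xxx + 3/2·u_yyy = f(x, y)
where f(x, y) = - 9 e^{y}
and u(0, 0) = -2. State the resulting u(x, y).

Answer: u(x, y) = - 2 e^{y}

Derivation:
Substitute the ansatz u = A e^{y} into the left-hand side.
Derivatives of the ansatz:
  u_yyyy = A e^{y}
  u_xxx = 0
  u_yyy = A e^{y}
Term by term:
  3·u_yyyy = 3 A e^{y}
  -u_xxx = 0
  3/2·u_yyy = \frac{3 A e^{y}}{2}
So the left-hand side equals
  \frac{9 A e^{y}}{2}
This must equal f(x, y) = - 9 e^{y} identically.
Matching coefficients of the independent functions:
  [e^{y}]:  \frac{9 A}{2} = -9
Solving: A = -2.
Check against the point condition:
  u(0, 0) = -2  ⟹  A = -2  ✓
Hence u(x, y) = - 2 e^{y}.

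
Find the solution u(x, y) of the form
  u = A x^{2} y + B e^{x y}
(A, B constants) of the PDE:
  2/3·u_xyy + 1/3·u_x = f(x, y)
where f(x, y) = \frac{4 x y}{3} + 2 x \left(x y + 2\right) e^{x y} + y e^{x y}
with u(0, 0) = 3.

Substitute the ansatz u = A x^{2} y + B e^{x y} into the left-hand side.
Derivatives of the ansatz:
  u_xyy = B x^{2} y e^{x y} + 2 B x e^{x y}
  u_x = 2 A x y + B y e^{x y}
Term by term:
  2/3·u_xyy = \frac{2 B x^{2} y e^{x y}}{3} + \frac{4 B x e^{x y}}{3}
  1/3·u_x = \frac{2 A x y}{3} + \frac{B y e^{x y}}{3}
So the left-hand side equals
  \frac{2 A x y}{3} + \frac{2 B x^{2} y e^{x y}}{3} + \frac{4 B x e^{x y}}{3} + \frac{B y e^{x y}}{3}
This must equal f(x, y) identically; expanded, f = 2 x^{2} y e^{x y} + \frac{4 x y}{3} + 4 x e^{x y} + y e^{x y}.
Matching coefficients of the independent functions:
  [x y]:  \frac{2 A}{3} = \frac{4}{3}
  [x e^{x y}]:  \frac{4 B}{3} = 4
  [y e^{x y}]:  \frac{B}{3} = 1
  [x^{2} y e^{x y}]:  \frac{2 B}{3} = 2
Solving: A = 2, B = 3.
Check against the point condition:
  u(0, 0) = 3  ⟹  B = 3  ✓
Hence u(x, y) = 2 x^{2} y + 3 e^{x y}.

Answer: u(x, y) = 2 x^{2} y + 3 e^{x y}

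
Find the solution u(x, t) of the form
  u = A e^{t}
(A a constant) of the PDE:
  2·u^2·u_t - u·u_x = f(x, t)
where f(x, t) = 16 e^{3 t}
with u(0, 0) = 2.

Substitute the ansatz u = A e^{t} into the left-hand side.
Derivatives of the ansatz:
  u_t = A e^{t}
  u_x = 0
Term by term:
  2·u^2·u_t = 2 A^{3} e^{3 t}
  -u·u_x = 0
So the left-hand side equals
  2 A^{3} e^{3 t}
This must equal f(x, t) = 16 e^{3 t} identically.
Matching coefficients of the independent functions:
  [e^{3 t}]:  2 A^{3} = 16
Solving: A = 2.
Check against the point condition:
  u(0, 0) = 2  ⟹  A = 2  ✓
Hence u(x, t) = 2 e^{t}.

Answer: u(x, t) = 2 e^{t}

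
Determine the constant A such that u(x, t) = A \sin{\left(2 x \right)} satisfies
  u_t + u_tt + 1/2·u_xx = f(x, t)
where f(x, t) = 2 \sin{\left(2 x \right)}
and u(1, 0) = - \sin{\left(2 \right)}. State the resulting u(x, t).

Substitute the ansatz u = A \sin{\left(2 x \right)} into the left-hand side.
Derivatives of the ansatz:
  u_t = 0
  u_tt = 0
  u_xx = - 4 A \sin{\left(2 x \right)}
Term by term:
  u_t = 0
  u_tt = 0
  1/2·u_xx = - 2 A \sin{\left(2 x \right)}
So the left-hand side equals
  - 2 A \sin{\left(2 x \right)}
This must equal f(x, t) = 2 \sin{\left(2 x \right)} identically.
Matching coefficients of the independent functions:
  [\sin{\left(2 x \right)}]:  - 2 A = 2
Solving: A = -1.
Check against the point condition:
  u(1, 0) = - \sin{\left(2 \right)}  ⟹  A \sin{\left(2 \right)} = - \sin{\left(2 \right)}  ✓
Hence u(x, t) = - \sin{\left(2 x \right)}.

Answer: u(x, t) = - \sin{\left(2 x \right)}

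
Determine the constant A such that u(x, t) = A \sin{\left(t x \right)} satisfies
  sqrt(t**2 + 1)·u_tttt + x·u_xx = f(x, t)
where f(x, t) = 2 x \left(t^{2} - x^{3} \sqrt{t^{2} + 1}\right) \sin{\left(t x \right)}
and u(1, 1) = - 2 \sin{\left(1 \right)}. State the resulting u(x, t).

Answer: u(x, t) = - 2 \sin{\left(t x \right)}

Derivation:
Substitute the ansatz u = A \sin{\left(t x \right)} into the left-hand side.
Derivatives of the ansatz:
  u_tttt = A x^{4} \sin{\left(t x \right)}
  u_xx = - A t^{2} \sin{\left(t x \right)}
Term by term:
  sqrt(t**2 + 1)·u_tttt = A x^{4} \sqrt{t^{2} + 1} \sin{\left(t x \right)}
  x·u_xx = - A t^{2} x \sin{\left(t x \right)}
So the left-hand side equals
  - A t^{2} x \sin{\left(t x \right)} + A x^{4} \sqrt{t^{2} + 1} \sin{\left(t x \right)}
This must equal f(x, t) identically; expanded, f = 2 t^{2} x \sin{\left(t x \right)} - 2 x^{4} \sqrt{t^{2} + 1} \sin{\left(t x \right)}.
Matching coefficients of the independent functions:
  [t^{2} x \sin{\left(t x \right)}]:  - A = 2
  [x^{4} \sqrt{t^{2} + 1} \sin{\left(t x \right)}]:  A = -2
Solving: A = -2.
Check against the point condition:
  u(1, 1) = - 2 \sin{\left(1 \right)}  ⟹  A \sin{\left(1 \right)} = - 2 \sin{\left(1 \right)}  ✓
Hence u(x, t) = - 2 \sin{\left(t x \right)}.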